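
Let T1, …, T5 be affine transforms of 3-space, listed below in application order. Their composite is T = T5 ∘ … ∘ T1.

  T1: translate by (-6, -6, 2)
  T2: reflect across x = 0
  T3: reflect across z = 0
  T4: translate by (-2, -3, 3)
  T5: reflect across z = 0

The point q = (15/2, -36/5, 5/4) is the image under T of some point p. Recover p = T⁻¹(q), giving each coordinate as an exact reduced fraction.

T1 = [1 0 0 -6; 0 1 0 -6; 0 0 1 2; 0 0 0 1]
T2·T1 = [-1 0 0 6; 0 1 0 -6; 0 0 1 2; 0 0 0 1]
T3·…·T1 = [-1 0 0 6; 0 1 0 -6; 0 0 -1 -2; 0 0 0 1]
T4·…·T1 = [-1 0 0 4; 0 1 0 -9; 0 0 -1 1; 0 0 0 1]
T5·…·T1 = [-1 0 0 4; 0 1 0 -9; 0 0 1 -1; 0 0 0 1]
det M = -1; M⁻¹ = [-1 0 0 4; 0 1 0 9; 0 0 1 1; 0 0 0 1]
M⁻¹ · (15/2, -36/5, 5/4)ᵀ = (-7/2, 9/5, 9/4)ᵀ

p = (-7/2, 9/5, 9/4)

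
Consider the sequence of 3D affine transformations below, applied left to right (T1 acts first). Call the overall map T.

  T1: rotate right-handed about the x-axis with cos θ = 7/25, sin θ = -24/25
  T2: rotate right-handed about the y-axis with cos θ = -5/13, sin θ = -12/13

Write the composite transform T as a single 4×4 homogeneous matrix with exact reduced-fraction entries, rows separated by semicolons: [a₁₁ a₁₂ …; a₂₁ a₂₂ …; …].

T1 = [1 0 0 0; 0 7/25 24/25 0; 0 -24/25 7/25 0; 0 0 0 1]
T2·T1 = [-5/13 288/325 -84/325 0; 0 7/25 24/25 0; 12/13 24/65 -7/65 0; 0 0 0 1]

T = [-5/13 288/325 -84/325 0; 0 7/25 24/25 0; 12/13 24/65 -7/65 0; 0 0 0 1]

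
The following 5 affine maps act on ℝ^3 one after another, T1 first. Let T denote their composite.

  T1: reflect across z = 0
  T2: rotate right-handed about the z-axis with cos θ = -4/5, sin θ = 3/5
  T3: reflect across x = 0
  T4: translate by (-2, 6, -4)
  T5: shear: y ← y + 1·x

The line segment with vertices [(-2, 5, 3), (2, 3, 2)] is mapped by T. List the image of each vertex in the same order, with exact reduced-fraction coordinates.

image vertices: (-3/5, 1/5, -7), (7/5, 31/5, -6)

T1 reflect across z = 0: (-2, 5, 3) → (-2, 5, -3); (2, 3, 2) → (2, 3, -2)
T2 rotate right-handed about the z-axis with cos θ = -4/5, sin θ = 3/5: (-2, 5, -3) → (-7/5, -26/5, -3); (2, 3, -2) → (-17/5, -6/5, -2)
T3 reflect across x = 0: (-7/5, -26/5, -3) → (7/5, -26/5, -3); (-17/5, -6/5, -2) → (17/5, -6/5, -2)
T4 translate by (-2, 6, -4): (7/5, -26/5, -3) → (-3/5, 4/5, -7); (17/5, -6/5, -2) → (7/5, 24/5, -6)
T5 shear: y ← y + 1·x: (-3/5, 4/5, -7) → (-3/5, 1/5, -7); (7/5, 24/5, -6) → (7/5, 31/5, -6)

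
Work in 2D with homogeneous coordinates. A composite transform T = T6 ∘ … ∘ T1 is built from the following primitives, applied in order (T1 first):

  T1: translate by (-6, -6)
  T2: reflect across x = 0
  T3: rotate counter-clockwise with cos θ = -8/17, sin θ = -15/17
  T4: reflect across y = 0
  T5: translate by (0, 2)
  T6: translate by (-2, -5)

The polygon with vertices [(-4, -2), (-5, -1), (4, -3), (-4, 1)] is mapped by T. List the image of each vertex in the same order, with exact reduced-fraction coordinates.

image vertices: (-234/17, 35/17), (-227/17, 58/17), (-185/17, -93/17), (-189/17, 59/17)

T1 translate by (-6, -6): (-4, -2) → (-10, -8); (-5, -1) → (-11, -7); (4, -3) → (-2, -9); (-4, 1) → (-10, -5)
T2 reflect across x = 0: (-10, -8) → (10, -8); (-11, -7) → (11, -7); (-2, -9) → (2, -9); (-10, -5) → (10, -5)
T3 rotate counter-clockwise with cos θ = -8/17, sin θ = -15/17: (10, -8) → (-200/17, -86/17); (11, -7) → (-193/17, -109/17); (2, -9) → (-151/17, 42/17); (10, -5) → (-155/17, -110/17)
T4 reflect across y = 0: (-200/17, -86/17) → (-200/17, 86/17); (-193/17, -109/17) → (-193/17, 109/17); (-151/17, 42/17) → (-151/17, -42/17); (-155/17, -110/17) → (-155/17, 110/17)
T5 translate by (0, 2): (-200/17, 86/17) → (-200/17, 120/17); (-193/17, 109/17) → (-193/17, 143/17); (-151/17, -42/17) → (-151/17, -8/17); (-155/17, 110/17) → (-155/17, 144/17)
T6 translate by (-2, -5): (-200/17, 120/17) → (-234/17, 35/17); (-193/17, 143/17) → (-227/17, 58/17); (-151/17, -8/17) → (-185/17, -93/17); (-155/17, 144/17) → (-189/17, 59/17)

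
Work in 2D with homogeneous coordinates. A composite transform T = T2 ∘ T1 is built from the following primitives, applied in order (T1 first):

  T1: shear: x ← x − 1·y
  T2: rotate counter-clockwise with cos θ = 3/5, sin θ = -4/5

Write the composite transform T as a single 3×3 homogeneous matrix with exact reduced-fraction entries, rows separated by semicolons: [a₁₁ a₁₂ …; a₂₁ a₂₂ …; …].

T = [3/5 1/5 0; -4/5 7/5 0; 0 0 1]

T1 = [1 -1 0; 0 1 0; 0 0 1]
T2·T1 = [3/5 1/5 0; -4/5 7/5 0; 0 0 1]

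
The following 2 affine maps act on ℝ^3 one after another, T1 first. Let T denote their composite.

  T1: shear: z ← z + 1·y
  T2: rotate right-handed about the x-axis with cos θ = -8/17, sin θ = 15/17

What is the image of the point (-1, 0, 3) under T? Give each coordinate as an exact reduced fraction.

T1 shear: z ← z + 1·y: (-1, 0, 3) → (-1, 0, 3)
T2 rotate right-handed about the x-axis with cos θ = -8/17, sin θ = 15/17: (-1, 0, 3) → (-1, -45/17, -24/17)

T(p) = (-1, -45/17, -24/17)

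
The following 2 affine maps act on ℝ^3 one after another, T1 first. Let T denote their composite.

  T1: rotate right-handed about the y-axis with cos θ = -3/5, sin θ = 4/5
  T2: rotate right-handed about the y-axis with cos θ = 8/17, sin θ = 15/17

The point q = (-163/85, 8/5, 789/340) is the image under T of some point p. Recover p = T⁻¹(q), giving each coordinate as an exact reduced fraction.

p = (9/4, 8/5, -2)

T1 = [-3/5 0 4/5 0; 0 1 0 0; -4/5 0 -3/5 0; 0 0 0 1]
T2·T1 = [-84/85 0 -13/85 0; 0 1 0 0; 13/85 0 -84/85 0; 0 0 0 1]
det M = 1; M⁻¹ = [-84/85 0 13/85 0; 0 1 0 0; -13/85 0 -84/85 0; 0 0 0 1]
M⁻¹ · (-163/85, 8/5, 789/340)ᵀ = (9/4, 8/5, -2)ᵀ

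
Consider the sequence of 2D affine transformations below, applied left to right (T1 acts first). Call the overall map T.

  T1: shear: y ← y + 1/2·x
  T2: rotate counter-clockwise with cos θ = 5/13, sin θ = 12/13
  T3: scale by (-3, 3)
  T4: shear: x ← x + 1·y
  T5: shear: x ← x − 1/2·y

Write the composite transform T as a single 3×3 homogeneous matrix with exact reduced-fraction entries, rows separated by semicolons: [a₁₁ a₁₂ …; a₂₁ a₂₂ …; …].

T = [99/52 87/26 0; 87/26 15/13 0; 0 0 1]

T1 = [1 0 0; 1/2 1 0; 0 0 1]
T2·T1 = [-1/13 -12/13 0; 29/26 5/13 0; 0 0 1]
T3·…·T1 = [3/13 36/13 0; 87/26 15/13 0; 0 0 1]
T4·…·T1 = [93/26 51/13 0; 87/26 15/13 0; 0 0 1]
T5·…·T1 = [99/52 87/26 0; 87/26 15/13 0; 0 0 1]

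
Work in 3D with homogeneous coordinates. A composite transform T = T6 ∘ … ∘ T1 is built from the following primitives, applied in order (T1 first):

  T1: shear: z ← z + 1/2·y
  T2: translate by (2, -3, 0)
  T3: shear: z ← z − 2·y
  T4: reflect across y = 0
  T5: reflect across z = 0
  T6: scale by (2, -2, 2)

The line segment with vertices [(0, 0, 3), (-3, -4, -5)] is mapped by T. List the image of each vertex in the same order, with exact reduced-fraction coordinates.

T1 shear: z ← z + 1/2·y: (0, 0, 3) → (0, 0, 3); (-3, -4, -5) → (-3, -4, -7)
T2 translate by (2, -3, 0): (0, 0, 3) → (2, -3, 3); (-3, -4, -7) → (-1, -7, -7)
T3 shear: z ← z − 2·y: (2, -3, 3) → (2, -3, 9); (-1, -7, -7) → (-1, -7, 7)
T4 reflect across y = 0: (2, -3, 9) → (2, 3, 9); (-1, -7, 7) → (-1, 7, 7)
T5 reflect across z = 0: (2, 3, 9) → (2, 3, -9); (-1, 7, 7) → (-1, 7, -7)
T6 scale by (2, -2, 2): (2, 3, -9) → (4, -6, -18); (-1, 7, -7) → (-2, -14, -14)

image vertices: (4, -6, -18), (-2, -14, -14)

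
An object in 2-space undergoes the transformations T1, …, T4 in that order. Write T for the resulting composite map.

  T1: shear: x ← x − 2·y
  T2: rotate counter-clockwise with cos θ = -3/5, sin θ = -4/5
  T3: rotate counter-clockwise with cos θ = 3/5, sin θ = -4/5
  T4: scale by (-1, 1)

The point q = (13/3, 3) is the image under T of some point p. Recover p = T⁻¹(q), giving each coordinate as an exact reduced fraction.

T1 = [1 -2 0; 0 1 0; 0 0 1]
T2·T1 = [-3/5 2 0; -4/5 1 0; 0 0 1]
T3·…·T1 = [-1 2 0; 0 -1 0; 0 0 1]
T4·…·T1 = [1 -2 0; 0 -1 0; 0 0 1]
det M = -1; M⁻¹ = [1 -2 0; 0 -1 0; 0 0 1]
M⁻¹ · (13/3, 3)ᵀ = (-5/3, -3)ᵀ

p = (-5/3, -3)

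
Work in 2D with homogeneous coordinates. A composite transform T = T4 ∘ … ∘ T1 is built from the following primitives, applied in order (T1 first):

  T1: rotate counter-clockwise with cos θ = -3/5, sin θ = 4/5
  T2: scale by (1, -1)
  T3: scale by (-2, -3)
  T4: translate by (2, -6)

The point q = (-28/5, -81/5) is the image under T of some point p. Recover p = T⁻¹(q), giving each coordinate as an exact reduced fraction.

p = (-5, -1)

T1 = [-3/5 -4/5 0; 4/5 -3/5 0; 0 0 1]
T2·T1 = [-3/5 -4/5 0; -4/5 3/5 0; 0 0 1]
T3·…·T1 = [6/5 8/5 0; 12/5 -9/5 0; 0 0 1]
T4·…·T1 = [6/5 8/5 2; 12/5 -9/5 -6; 0 0 1]
det M = -6; M⁻¹ = [3/10 4/15 1; 2/5 -1/5 -2; 0 0 1]
M⁻¹ · (-28/5, -81/5)ᵀ = (-5, -1)ᵀ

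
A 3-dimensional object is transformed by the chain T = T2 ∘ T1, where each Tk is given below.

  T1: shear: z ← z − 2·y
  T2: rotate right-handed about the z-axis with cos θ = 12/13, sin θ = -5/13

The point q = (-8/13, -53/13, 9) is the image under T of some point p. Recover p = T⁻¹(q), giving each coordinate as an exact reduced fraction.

p = (1, -4, 1)

T1 = [1 0 0 0; 0 1 0 0; 0 -2 1 0; 0 0 0 1]
T2·T1 = [12/13 5/13 0 0; -5/13 12/13 0 0; 0 -2 1 0; 0 0 0 1]
det M = 1; M⁻¹ = [12/13 -5/13 0 0; 5/13 12/13 0 0; 10/13 24/13 1 0; 0 0 0 1]
M⁻¹ · (-8/13, -53/13, 9)ᵀ = (1, -4, 1)ᵀ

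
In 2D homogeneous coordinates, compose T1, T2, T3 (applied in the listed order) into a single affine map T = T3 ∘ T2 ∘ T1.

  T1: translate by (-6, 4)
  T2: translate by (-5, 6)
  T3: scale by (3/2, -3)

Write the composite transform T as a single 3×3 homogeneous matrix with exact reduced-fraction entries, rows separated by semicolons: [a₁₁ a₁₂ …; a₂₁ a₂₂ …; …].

T = [3/2 0 -33/2; 0 -3 -30; 0 0 1]

T1 = [1 0 -6; 0 1 4; 0 0 1]
T2·T1 = [1 0 -11; 0 1 10; 0 0 1]
T3·…·T1 = [3/2 0 -33/2; 0 -3 -30; 0 0 1]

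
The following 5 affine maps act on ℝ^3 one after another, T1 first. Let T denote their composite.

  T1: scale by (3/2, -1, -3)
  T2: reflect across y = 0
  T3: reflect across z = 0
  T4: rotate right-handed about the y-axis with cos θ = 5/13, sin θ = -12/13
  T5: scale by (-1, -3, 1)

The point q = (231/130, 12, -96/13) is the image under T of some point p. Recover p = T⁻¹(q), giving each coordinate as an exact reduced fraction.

T1 = [3/2 0 0 0; 0 -1 0 0; 0 0 -3 0; 0 0 0 1]
T2·T1 = [3/2 0 0 0; 0 1 0 0; 0 0 -3 0; 0 0 0 1]
T3·…·T1 = [3/2 0 0 0; 0 1 0 0; 0 0 3 0; 0 0 0 1]
T4·…·T1 = [15/26 0 -36/13 0; 0 1 0 0; 18/13 0 15/13 0; 0 0 0 1]
T5·…·T1 = [-15/26 0 36/13 0; 0 -3 0 0; 18/13 0 15/13 0; 0 0 0 1]
det M = 27/2; M⁻¹ = [-10/39 0 8/13 0; 0 -1/3 0 0; 4/13 0 5/39 0; 0 0 0 1]
M⁻¹ · (231/130, 12, -96/13)ᵀ = (-5, -4, -2/5)ᵀ

p = (-5, -4, -2/5)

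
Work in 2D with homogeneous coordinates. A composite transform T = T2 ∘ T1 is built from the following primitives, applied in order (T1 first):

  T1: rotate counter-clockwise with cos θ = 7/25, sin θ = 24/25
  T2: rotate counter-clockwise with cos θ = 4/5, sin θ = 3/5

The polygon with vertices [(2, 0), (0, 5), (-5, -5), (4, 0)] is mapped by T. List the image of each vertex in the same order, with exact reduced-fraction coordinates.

image vertices: (-88/125, 234/125), (-117/25, -44/25), (161/25, -73/25), (-176/125, 468/125)

T1 rotate counter-clockwise with cos θ = 7/25, sin θ = 24/25: (2, 0) → (14/25, 48/25); (0, 5) → (-24/5, 7/5); (-5, -5) → (17/5, -31/5); (4, 0) → (28/25, 96/25)
T2 rotate counter-clockwise with cos θ = 4/5, sin θ = 3/5: (14/25, 48/25) → (-88/125, 234/125); (-24/5, 7/5) → (-117/25, -44/25); (17/5, -31/5) → (161/25, -73/25); (28/25, 96/25) → (-176/125, 468/125)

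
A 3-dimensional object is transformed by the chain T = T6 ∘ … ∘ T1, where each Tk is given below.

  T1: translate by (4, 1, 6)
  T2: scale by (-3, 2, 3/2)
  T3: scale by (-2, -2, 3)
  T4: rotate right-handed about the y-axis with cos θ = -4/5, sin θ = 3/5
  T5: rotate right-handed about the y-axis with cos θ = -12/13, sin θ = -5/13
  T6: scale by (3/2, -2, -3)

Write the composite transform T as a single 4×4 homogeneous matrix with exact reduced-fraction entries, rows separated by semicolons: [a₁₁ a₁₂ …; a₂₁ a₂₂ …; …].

T1 = [1 0 0 4; 0 1 0 1; 0 0 1 6; 0 0 0 1]
T2·T1 = [-3 0 0 -12; 0 2 0 2; 0 0 3/2 9; 0 0 0 1]
T3·…·T1 = [6 0 0 24; 0 -4 0 -4; 0 0 9/2 27; 0 0 0 1]
T4·…·T1 = [-24/5 0 27/10 -3; 0 -4 0 -4; -18/5 0 -18/5 -36; 0 0 0 1]
T5·…·T1 = [378/65 0 -72/65 216/13; 0 -4 0 -4; 96/65 0 567/130 417/13; 0 0 0 1]
T6·…·T1 = [567/65 0 -108/65 324/13; 0 8 0 8; -288/65 0 -1701/130 -1251/13; 0 0 0 1]

T = [567/65 0 -108/65 324/13; 0 8 0 8; -288/65 0 -1701/130 -1251/13; 0 0 0 1]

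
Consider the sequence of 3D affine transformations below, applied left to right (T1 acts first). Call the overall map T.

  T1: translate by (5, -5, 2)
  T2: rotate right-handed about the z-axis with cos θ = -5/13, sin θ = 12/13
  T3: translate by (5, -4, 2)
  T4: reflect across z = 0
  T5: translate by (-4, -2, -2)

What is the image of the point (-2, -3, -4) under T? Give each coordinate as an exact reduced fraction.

T(p) = (94/13, -2/13, -2)

T1 translate by (5, -5, 2): (-2, -3, -4) → (3, -8, -2)
T2 rotate right-handed about the z-axis with cos θ = -5/13, sin θ = 12/13: (3, -8, -2) → (81/13, 76/13, -2)
T3 translate by (5, -4, 2): (81/13, 76/13, -2) → (146/13, 24/13, 0)
T4 reflect across z = 0: (146/13, 24/13, 0) → (146/13, 24/13, 0)
T5 translate by (-4, -2, -2): (146/13, 24/13, 0) → (94/13, -2/13, -2)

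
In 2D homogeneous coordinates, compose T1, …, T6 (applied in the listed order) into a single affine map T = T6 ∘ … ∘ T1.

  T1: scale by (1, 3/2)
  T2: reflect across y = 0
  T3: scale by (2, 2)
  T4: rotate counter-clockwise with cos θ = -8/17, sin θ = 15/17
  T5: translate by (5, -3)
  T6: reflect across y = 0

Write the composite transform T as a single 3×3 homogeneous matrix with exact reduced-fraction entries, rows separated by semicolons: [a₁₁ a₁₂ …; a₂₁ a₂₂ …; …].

T = [-16/17 45/17 5; -30/17 -24/17 3; 0 0 1]

T1 = [1 0 0; 0 3/2 0; 0 0 1]
T2·T1 = [1 0 0; 0 -3/2 0; 0 0 1]
T3·…·T1 = [2 0 0; 0 -3 0; 0 0 1]
T4·…·T1 = [-16/17 45/17 0; 30/17 24/17 0; 0 0 1]
T5·…·T1 = [-16/17 45/17 5; 30/17 24/17 -3; 0 0 1]
T6·…·T1 = [-16/17 45/17 5; -30/17 -24/17 3; 0 0 1]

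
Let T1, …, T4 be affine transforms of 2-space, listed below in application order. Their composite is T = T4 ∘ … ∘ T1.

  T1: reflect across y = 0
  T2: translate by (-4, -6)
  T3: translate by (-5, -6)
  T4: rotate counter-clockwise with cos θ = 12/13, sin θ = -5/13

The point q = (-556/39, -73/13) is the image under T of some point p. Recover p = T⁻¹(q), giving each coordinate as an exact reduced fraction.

p = (-2, -4/3)

T1 = [1 0 0; 0 -1 0; 0 0 1]
T2·T1 = [1 0 -4; 0 -1 -6; 0 0 1]
T3·…·T1 = [1 0 -9; 0 -1 -12; 0 0 1]
T4·…·T1 = [12/13 -5/13 -168/13; -5/13 -12/13 -99/13; 0 0 1]
det M = -1; M⁻¹ = [12/13 -5/13 9; -5/13 -12/13 -12; 0 0 1]
M⁻¹ · (-556/39, -73/13)ᵀ = (-2, -4/3)ᵀ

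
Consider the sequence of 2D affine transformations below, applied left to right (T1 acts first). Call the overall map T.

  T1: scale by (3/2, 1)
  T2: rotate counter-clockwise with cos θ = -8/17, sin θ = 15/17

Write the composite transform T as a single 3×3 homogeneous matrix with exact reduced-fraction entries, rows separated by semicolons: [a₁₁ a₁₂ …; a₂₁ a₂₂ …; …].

T1 = [3/2 0 0; 0 1 0; 0 0 1]
T2·T1 = [-12/17 -15/17 0; 45/34 -8/17 0; 0 0 1]

T = [-12/17 -15/17 0; 45/34 -8/17 0; 0 0 1]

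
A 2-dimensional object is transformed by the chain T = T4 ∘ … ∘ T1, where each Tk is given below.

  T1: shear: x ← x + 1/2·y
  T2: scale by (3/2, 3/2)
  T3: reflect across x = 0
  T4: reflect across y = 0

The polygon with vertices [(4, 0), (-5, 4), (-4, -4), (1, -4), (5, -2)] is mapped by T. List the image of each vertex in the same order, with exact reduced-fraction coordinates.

T1 shear: x ← x + 1/2·y: (4, 0) → (4, 0); (-5, 4) → (-3, 4); (-4, -4) → (-6, -4); (1, -4) → (-1, -4); (5, -2) → (4, -2)
T2 scale by (3/2, 3/2): (4, 0) → (6, 0); (-3, 4) → (-9/2, 6); (-6, -4) → (-9, -6); (-1, -4) → (-3/2, -6); (4, -2) → (6, -3)
T3 reflect across x = 0: (6, 0) → (-6, 0); (-9/2, 6) → (9/2, 6); (-9, -6) → (9, -6); (-3/2, -6) → (3/2, -6); (6, -3) → (-6, -3)
T4 reflect across y = 0: (-6, 0) → (-6, 0); (9/2, 6) → (9/2, -6); (9, -6) → (9, 6); (3/2, -6) → (3/2, 6); (-6, -3) → (-6, 3)

image vertices: (-6, 0), (9/2, -6), (9, 6), (3/2, 6), (-6, 3)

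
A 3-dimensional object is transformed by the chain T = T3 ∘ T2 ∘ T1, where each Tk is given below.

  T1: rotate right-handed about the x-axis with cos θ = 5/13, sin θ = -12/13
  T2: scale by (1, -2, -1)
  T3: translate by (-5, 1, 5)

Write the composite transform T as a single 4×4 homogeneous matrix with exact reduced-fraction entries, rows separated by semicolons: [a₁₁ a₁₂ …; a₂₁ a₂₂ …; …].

T = [1 0 0 -5; 0 -10/13 -24/13 1; 0 12/13 -5/13 5; 0 0 0 1]

T1 = [1 0 0 0; 0 5/13 12/13 0; 0 -12/13 5/13 0; 0 0 0 1]
T2·T1 = [1 0 0 0; 0 -10/13 -24/13 0; 0 12/13 -5/13 0; 0 0 0 1]
T3·…·T1 = [1 0 0 -5; 0 -10/13 -24/13 1; 0 12/13 -5/13 5; 0 0 0 1]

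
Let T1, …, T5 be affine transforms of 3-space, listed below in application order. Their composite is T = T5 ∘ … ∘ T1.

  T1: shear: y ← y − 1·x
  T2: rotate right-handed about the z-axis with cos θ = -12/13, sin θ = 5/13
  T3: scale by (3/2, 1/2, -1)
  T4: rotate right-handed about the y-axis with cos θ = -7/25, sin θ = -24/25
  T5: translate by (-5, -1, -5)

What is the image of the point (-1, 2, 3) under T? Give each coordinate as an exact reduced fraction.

T1 shear: y ← y − 1·x: (-1, 2, 3) → (-1, 3, 3)
T2 rotate right-handed about the z-axis with cos θ = -12/13, sin θ = 5/13: (-1, 3, 3) → (-3/13, -41/13, 3)
T3 scale by (3/2, 1/2, -1): (-3/13, -41/13, 3) → (-9/26, -41/26, -3)
T4 rotate right-handed about the y-axis with cos θ = -7/25, sin θ = -24/25: (-9/26, -41/26, -3) → (387/130, -41/26, 33/65)
T5 translate by (-5, -1, -5): (387/130, -41/26, 33/65) → (-263/130, -67/26, -292/65)

T(p) = (-263/130, -67/26, -292/65)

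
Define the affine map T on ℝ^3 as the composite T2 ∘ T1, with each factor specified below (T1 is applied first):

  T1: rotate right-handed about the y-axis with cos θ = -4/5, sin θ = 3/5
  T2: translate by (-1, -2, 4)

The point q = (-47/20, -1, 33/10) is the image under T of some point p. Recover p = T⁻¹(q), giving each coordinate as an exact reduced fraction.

T1 = [-4/5 0 3/5 0; 0 1 0 0; -3/5 0 -4/5 0; 0 0 0 1]
T2·T1 = [-4/5 0 3/5 -1; 0 1 0 -2; -3/5 0 -4/5 4; 0 0 0 1]
det M = 1; M⁻¹ = [-4/5 0 -3/5 8/5; 0 1 0 2; 3/5 0 -4/5 19/5; 0 0 0 1]
M⁻¹ · (-47/20, -1, 33/10)ᵀ = (3/2, 1, -1/4)ᵀ

p = (3/2, 1, -1/4)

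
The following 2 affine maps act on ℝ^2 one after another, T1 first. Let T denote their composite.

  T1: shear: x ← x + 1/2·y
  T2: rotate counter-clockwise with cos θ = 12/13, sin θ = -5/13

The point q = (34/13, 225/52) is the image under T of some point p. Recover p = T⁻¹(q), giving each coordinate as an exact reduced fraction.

T1 = [1 1/2 0; 0 1 0; 0 0 1]
T2·T1 = [12/13 11/13 0; -5/13 19/26 0; 0 0 1]
det M = 1; M⁻¹ = [19/26 -11/13 0; 5/13 12/13 0; 0 0 1]
M⁻¹ · (34/13, 225/52)ᵀ = (-7/4, 5)ᵀ

p = (-7/4, 5)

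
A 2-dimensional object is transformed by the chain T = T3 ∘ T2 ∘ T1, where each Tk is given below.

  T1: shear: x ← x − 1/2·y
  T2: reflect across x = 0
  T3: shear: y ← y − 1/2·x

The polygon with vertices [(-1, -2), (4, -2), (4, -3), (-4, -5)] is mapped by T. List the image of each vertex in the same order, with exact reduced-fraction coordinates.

image vertices: (0, -2), (-5, 1/2), (-11/2, -1/4), (3/2, -23/4)

T1 shear: x ← x − 1/2·y: (-1, -2) → (0, -2); (4, -2) → (5, -2); (4, -3) → (11/2, -3); (-4, -5) → (-3/2, -5)
T2 reflect across x = 0: (0, -2) → (0, -2); (5, -2) → (-5, -2); (11/2, -3) → (-11/2, -3); (-3/2, -5) → (3/2, -5)
T3 shear: y ← y − 1/2·x: (0, -2) → (0, -2); (-5, -2) → (-5, 1/2); (-11/2, -3) → (-11/2, -1/4); (3/2, -5) → (3/2, -23/4)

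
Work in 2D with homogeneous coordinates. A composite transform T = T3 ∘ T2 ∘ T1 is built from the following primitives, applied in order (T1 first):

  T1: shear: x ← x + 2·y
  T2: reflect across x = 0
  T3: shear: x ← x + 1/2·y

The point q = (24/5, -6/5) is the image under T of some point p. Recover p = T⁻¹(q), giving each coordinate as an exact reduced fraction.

p = (-3, -6/5)

T1 = [1 2 0; 0 1 0; 0 0 1]
T2·T1 = [-1 -2 0; 0 1 0; 0 0 1]
T3·…·T1 = [-1 -3/2 0; 0 1 0; 0 0 1]
det M = -1; M⁻¹ = [-1 -3/2 0; 0 1 0; 0 0 1]
M⁻¹ · (24/5, -6/5)ᵀ = (-3, -6/5)ᵀ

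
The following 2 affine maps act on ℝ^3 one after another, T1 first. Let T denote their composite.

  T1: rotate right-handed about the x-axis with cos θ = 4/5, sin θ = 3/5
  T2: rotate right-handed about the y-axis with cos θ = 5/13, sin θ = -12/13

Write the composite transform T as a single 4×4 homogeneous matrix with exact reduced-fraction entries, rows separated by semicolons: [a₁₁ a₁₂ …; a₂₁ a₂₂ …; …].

T1 = [1 0 0 0; 0 4/5 -3/5 0; 0 3/5 4/5 0; 0 0 0 1]
T2·T1 = [5/13 -36/65 -48/65 0; 0 4/5 -3/5 0; 12/13 3/13 4/13 0; 0 0 0 1]

T = [5/13 -36/65 -48/65 0; 0 4/5 -3/5 0; 12/13 3/13 4/13 0; 0 0 0 1]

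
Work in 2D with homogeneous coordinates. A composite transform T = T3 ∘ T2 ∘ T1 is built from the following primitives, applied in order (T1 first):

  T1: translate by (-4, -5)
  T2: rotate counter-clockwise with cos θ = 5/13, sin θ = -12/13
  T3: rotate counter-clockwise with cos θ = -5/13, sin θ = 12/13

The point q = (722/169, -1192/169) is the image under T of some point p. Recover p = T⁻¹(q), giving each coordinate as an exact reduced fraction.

p = (2, -3)

T1 = [1 0 -4; 0 1 -5; 0 0 1]
T2·T1 = [5/13 12/13 -80/13; -12/13 5/13 23/13; 0 0 1]
T3·…·T1 = [119/169 -120/169 124/169; 120/169 119/169 -1075/169; 0 0 1]
det M = 1; M⁻¹ = [119/169 120/169 4; -120/169 119/169 5; 0 0 1]
M⁻¹ · (722/169, -1192/169)ᵀ = (2, -3)ᵀ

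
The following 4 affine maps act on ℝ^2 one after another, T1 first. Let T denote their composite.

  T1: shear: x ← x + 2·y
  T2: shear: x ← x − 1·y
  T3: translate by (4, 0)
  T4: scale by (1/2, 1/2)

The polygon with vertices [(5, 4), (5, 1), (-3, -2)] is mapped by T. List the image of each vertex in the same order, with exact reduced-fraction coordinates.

T1 shear: x ← x + 2·y: (5, 4) → (13, 4); (5, 1) → (7, 1); (-3, -2) → (-7, -2)
T2 shear: x ← x − 1·y: (13, 4) → (9, 4); (7, 1) → (6, 1); (-7, -2) → (-5, -2)
T3 translate by (4, 0): (9, 4) → (13, 4); (6, 1) → (10, 1); (-5, -2) → (-1, -2)
T4 scale by (1/2, 1/2): (13, 4) → (13/2, 2); (10, 1) → (5, 1/2); (-1, -2) → (-1/2, -1)

image vertices: (13/2, 2), (5, 1/2), (-1/2, -1)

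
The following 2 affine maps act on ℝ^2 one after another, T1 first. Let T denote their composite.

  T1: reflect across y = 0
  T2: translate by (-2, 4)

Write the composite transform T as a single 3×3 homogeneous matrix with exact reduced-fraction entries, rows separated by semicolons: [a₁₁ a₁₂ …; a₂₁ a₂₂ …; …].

T = [1 0 -2; 0 -1 4; 0 0 1]

T1 = [1 0 0; 0 -1 0; 0 0 1]
T2·T1 = [1 0 -2; 0 -1 4; 0 0 1]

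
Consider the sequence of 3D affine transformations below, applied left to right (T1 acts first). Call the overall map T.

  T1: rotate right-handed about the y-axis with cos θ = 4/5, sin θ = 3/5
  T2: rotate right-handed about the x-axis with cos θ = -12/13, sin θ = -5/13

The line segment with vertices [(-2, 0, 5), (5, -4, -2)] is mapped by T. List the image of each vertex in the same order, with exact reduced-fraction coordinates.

image vertices: (7/5, 2, -24/5), (14/5, 25/13, 376/65)

T1 rotate right-handed about the y-axis with cos θ = 4/5, sin θ = 3/5: (-2, 0, 5) → (7/5, 0, 26/5); (5, -4, -2) → (14/5, -4, -23/5)
T2 rotate right-handed about the x-axis with cos θ = -12/13, sin θ = -5/13: (7/5, 0, 26/5) → (7/5, 2, -24/5); (14/5, -4, -23/5) → (14/5, 25/13, 376/65)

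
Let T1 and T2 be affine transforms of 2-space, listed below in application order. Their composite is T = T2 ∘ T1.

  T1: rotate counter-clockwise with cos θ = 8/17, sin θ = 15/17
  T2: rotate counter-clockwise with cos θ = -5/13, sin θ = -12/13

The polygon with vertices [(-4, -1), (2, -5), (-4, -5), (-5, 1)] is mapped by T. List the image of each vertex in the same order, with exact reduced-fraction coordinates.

T1 rotate counter-clockwise with cos θ = 8/17, sin θ = 15/17: (-4, -1) → (-1, -4); (2, -5) → (91/17, -10/17); (-4, -5) → (43/17, -100/17); (-5, 1) → (-55/17, -67/17)
T2 rotate counter-clockwise with cos θ = -5/13, sin θ = -12/13: (-1, -4) → (-43/13, 32/13); (91/17, -10/17) → (-575/221, -1042/221); (43/17, -100/17) → (-1415/221, -16/221); (-55/17, -67/17) → (-529/221, 995/221)

image vertices: (-43/13, 32/13), (-575/221, -1042/221), (-1415/221, -16/221), (-529/221, 995/221)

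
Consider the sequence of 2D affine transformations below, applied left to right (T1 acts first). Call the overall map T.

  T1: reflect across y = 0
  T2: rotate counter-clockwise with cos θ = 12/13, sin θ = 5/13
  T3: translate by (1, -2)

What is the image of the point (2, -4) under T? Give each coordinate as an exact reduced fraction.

T(p) = (17/13, 32/13)

T1 reflect across y = 0: (2, -4) → (2, 4)
T2 rotate counter-clockwise with cos θ = 12/13, sin θ = 5/13: (2, 4) → (4/13, 58/13)
T3 translate by (1, -2): (4/13, 58/13) → (17/13, 32/13)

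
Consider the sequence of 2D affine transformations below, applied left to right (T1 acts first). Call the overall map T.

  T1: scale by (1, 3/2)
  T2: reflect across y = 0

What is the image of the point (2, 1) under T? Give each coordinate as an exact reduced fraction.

T1 scale by (1, 3/2): (2, 1) → (2, 3/2)
T2 reflect across y = 0: (2, 3/2) → (2, -3/2)

T(p) = (2, -3/2)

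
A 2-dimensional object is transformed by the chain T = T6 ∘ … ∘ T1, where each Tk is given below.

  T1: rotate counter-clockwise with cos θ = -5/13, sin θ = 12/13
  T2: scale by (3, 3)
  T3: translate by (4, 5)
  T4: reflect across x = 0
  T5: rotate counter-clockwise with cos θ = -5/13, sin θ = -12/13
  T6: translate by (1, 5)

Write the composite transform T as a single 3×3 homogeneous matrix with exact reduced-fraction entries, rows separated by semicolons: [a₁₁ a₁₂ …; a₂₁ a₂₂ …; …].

T1 = [-5/13 -12/13 0; 12/13 -5/13 0; 0 0 1]
T2·T1 = [-15/13 -36/13 0; 36/13 -15/13 0; 0 0 1]
T3·…·T1 = [-15/13 -36/13 4; 36/13 -15/13 5; 0 0 1]
T4·…·T1 = [15/13 36/13 -4; 36/13 -15/13 5; 0 0 1]
T5·…·T1 = [357/169 -360/169 80/13; -360/169 -357/169 23/13; 0 0 1]
T6·…·T1 = [357/169 -360/169 93/13; -360/169 -357/169 88/13; 0 0 1]

T = [357/169 -360/169 93/13; -360/169 -357/169 88/13; 0 0 1]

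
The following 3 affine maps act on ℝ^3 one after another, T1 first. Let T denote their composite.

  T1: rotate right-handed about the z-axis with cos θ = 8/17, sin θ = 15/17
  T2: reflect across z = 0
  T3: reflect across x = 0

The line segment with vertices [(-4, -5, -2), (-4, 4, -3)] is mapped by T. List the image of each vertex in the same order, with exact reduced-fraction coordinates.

image vertices: (-43/17, -100/17, 2), (92/17, -28/17, 3)

T1 rotate right-handed about the z-axis with cos θ = 8/17, sin θ = 15/17: (-4, -5, -2) → (43/17, -100/17, -2); (-4, 4, -3) → (-92/17, -28/17, -3)
T2 reflect across z = 0: (43/17, -100/17, -2) → (43/17, -100/17, 2); (-92/17, -28/17, -3) → (-92/17, -28/17, 3)
T3 reflect across x = 0: (43/17, -100/17, 2) → (-43/17, -100/17, 2); (-92/17, -28/17, 3) → (92/17, -28/17, 3)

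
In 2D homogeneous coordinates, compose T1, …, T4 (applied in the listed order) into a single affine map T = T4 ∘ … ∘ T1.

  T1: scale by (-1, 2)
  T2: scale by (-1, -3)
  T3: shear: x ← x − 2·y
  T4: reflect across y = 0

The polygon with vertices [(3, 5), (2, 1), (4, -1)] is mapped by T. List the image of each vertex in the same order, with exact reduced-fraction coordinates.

image vertices: (63, 30), (14, 6), (-8, -6)

T1 scale by (-1, 2): (3, 5) → (-3, 10); (2, 1) → (-2, 2); (4, -1) → (-4, -2)
T2 scale by (-1, -3): (-3, 10) → (3, -30); (-2, 2) → (2, -6); (-4, -2) → (4, 6)
T3 shear: x ← x − 2·y: (3, -30) → (63, -30); (2, -6) → (14, -6); (4, 6) → (-8, 6)
T4 reflect across y = 0: (63, -30) → (63, 30); (14, -6) → (14, 6); (-8, 6) → (-8, -6)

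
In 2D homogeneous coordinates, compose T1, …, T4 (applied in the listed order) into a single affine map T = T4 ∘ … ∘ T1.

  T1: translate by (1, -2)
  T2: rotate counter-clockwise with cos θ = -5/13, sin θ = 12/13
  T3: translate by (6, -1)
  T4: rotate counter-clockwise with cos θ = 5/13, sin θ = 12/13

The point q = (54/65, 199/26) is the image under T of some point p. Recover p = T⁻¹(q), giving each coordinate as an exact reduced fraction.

T1 = [1 0 1; 0 1 -2; 0 0 1]
T2·T1 = [-5/13 -12/13 19/13; 12/13 -5/13 22/13; 0 0 1]
T3·…·T1 = [-5/13 -12/13 97/13; 12/13 -5/13 9/13; 0 0 1]
T4·…·T1 = [-1 0 29/13; 0 -1 93/13; 0 0 1]
det M = 1; M⁻¹ = [-1 0 29/13; 0 -1 93/13; 0 0 1]
M⁻¹ · (54/65, 199/26)ᵀ = (7/5, -1/2)ᵀ

p = (7/5, -1/2)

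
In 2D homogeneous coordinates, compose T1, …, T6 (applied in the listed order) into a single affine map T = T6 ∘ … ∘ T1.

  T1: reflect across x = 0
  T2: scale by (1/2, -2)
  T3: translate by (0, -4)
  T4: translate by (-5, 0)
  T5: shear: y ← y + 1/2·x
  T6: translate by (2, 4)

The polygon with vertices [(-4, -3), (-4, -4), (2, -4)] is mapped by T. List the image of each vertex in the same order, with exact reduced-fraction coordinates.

T1 reflect across x = 0: (-4, -3) → (4, -3); (-4, -4) → (4, -4); (2, -4) → (-2, -4)
T2 scale by (1/2, -2): (4, -3) → (2, 6); (4, -4) → (2, 8); (-2, -4) → (-1, 8)
T3 translate by (0, -4): (2, 6) → (2, 2); (2, 8) → (2, 4); (-1, 8) → (-1, 4)
T4 translate by (-5, 0): (2, 2) → (-3, 2); (2, 4) → (-3, 4); (-1, 4) → (-6, 4)
T5 shear: y ← y + 1/2·x: (-3, 2) → (-3, 1/2); (-3, 4) → (-3, 5/2); (-6, 4) → (-6, 1)
T6 translate by (2, 4): (-3, 1/2) → (-1, 9/2); (-3, 5/2) → (-1, 13/2); (-6, 1) → (-4, 5)

image vertices: (-1, 9/2), (-1, 13/2), (-4, 5)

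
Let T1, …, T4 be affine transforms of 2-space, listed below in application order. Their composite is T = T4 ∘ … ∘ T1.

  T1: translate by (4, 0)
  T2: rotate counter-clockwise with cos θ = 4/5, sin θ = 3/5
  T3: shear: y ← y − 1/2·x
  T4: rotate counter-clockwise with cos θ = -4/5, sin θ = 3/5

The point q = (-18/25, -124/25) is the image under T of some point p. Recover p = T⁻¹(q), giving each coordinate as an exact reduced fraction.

p = (-4, 4)

T1 = [1 0 4; 0 1 0; 0 0 1]
T2·T1 = [4/5 -3/5 16/5; 3/5 4/5 12/5; 0 0 1]
T3·…·T1 = [4/5 -3/5 16/5; 1/5 11/10 4/5; 0 0 1]
T4·…·T1 = [-19/25 -9/50 -76/25; 8/25 -31/25 32/25; 0 0 1]
det M = 1; M⁻¹ = [-31/25 9/50 -4; -8/25 -19/25 0; 0 0 1]
M⁻¹ · (-18/25, -124/25)ᵀ = (-4, 4)ᵀ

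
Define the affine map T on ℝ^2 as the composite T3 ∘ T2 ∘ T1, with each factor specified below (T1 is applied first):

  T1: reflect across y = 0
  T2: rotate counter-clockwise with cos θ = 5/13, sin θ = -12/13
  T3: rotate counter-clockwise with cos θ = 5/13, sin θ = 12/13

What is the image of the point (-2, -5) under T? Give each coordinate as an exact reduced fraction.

T1 reflect across y = 0: (-2, -5) → (-2, 5)
T2 rotate counter-clockwise with cos θ = 5/13, sin θ = -12/13: (-2, 5) → (50/13, 49/13)
T3 rotate counter-clockwise with cos θ = 5/13, sin θ = 12/13: (50/13, 49/13) → (-2, 5)

T(p) = (-2, 5)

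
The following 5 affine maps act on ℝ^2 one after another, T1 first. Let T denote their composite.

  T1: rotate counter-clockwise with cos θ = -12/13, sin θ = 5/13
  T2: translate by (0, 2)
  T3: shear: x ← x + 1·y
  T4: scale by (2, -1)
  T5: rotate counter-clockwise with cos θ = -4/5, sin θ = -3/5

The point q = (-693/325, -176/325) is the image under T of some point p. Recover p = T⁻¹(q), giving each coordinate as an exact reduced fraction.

p = (-3/5, 1)

T1 = [-12/13 -5/13 0; 5/13 -12/13 0; 0 0 1]
T2·T1 = [-12/13 -5/13 0; 5/13 -12/13 2; 0 0 1]
T3·…·T1 = [-7/13 -17/13 2; 5/13 -12/13 2; 0 0 1]
T4·…·T1 = [-14/13 -34/13 4; -5/13 12/13 -2; 0 0 1]
T5·…·T1 = [41/65 172/65 -22/5; 62/65 54/65 -4/5; 0 0 1]
det M = -2; M⁻¹ = [-27/65 86/65 -10/13; 31/65 -41/130 24/13; 0 0 1]
M⁻¹ · (-693/325, -176/325)ᵀ = (-3/5, 1)ᵀ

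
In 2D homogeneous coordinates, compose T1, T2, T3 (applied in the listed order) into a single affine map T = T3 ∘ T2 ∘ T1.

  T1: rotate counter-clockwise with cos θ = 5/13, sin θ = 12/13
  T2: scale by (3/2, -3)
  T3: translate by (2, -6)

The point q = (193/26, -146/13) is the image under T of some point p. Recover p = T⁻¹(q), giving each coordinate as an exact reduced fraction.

p = (3, -8/3)

T1 = [5/13 -12/13 0; 12/13 5/13 0; 0 0 1]
T2·T1 = [15/26 -18/13 0; -36/13 -15/13 0; 0 0 1]
T3·…·T1 = [15/26 -18/13 2; -36/13 -15/13 -6; 0 0 1]
det M = -9/2; M⁻¹ = [10/39 -4/13 -92/39; -8/13 -5/39 6/13; 0 0 1]
M⁻¹ · (193/26, -146/13)ᵀ = (3, -8/3)ᵀ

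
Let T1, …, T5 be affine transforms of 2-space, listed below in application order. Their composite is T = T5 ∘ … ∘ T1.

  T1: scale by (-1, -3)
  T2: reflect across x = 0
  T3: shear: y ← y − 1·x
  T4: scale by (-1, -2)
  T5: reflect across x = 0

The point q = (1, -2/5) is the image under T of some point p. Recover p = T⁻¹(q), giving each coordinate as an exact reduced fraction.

p = (1, -2/5)

T1 = [-1 0 0; 0 -3 0; 0 0 1]
T2·T1 = [1 0 0; 0 -3 0; 0 0 1]
T3·…·T1 = [1 0 0; -1 -3 0; 0 0 1]
T4·…·T1 = [-1 0 0; 2 6 0; 0 0 1]
T5·…·T1 = [1 0 0; 2 6 0; 0 0 1]
det M = 6; M⁻¹ = [1 0 0; -1/3 1/6 0; 0 0 1]
M⁻¹ · (1, -2/5)ᵀ = (1, -2/5)ᵀ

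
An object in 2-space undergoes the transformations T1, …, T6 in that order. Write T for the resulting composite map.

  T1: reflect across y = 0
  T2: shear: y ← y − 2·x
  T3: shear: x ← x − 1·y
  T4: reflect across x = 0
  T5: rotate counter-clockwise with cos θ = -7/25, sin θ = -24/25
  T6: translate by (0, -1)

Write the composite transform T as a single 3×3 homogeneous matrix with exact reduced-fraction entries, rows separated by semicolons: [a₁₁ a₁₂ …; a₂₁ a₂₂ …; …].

T = [-27/25 -17/25 0; 86/25 31/25 -1; 0 0 1]

T1 = [1 0 0; 0 -1 0; 0 0 1]
T2·T1 = [1 0 0; -2 -1 0; 0 0 1]
T3·…·T1 = [3 1 0; -2 -1 0; 0 0 1]
T4·…·T1 = [-3 -1 0; -2 -1 0; 0 0 1]
T5·…·T1 = [-27/25 -17/25 0; 86/25 31/25 0; 0 0 1]
T6·…·T1 = [-27/25 -17/25 0; 86/25 31/25 -1; 0 0 1]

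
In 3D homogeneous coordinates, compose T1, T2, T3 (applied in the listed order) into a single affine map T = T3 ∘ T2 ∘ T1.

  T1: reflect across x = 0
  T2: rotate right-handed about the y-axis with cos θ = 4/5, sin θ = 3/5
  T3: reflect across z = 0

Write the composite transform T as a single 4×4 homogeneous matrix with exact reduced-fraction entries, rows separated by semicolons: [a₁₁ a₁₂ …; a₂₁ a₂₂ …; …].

T = [-4/5 0 3/5 0; 0 1 0 0; -3/5 0 -4/5 0; 0 0 0 1]

T1 = [-1 0 0 0; 0 1 0 0; 0 0 1 0; 0 0 0 1]
T2·T1 = [-4/5 0 3/5 0; 0 1 0 0; 3/5 0 4/5 0; 0 0 0 1]
T3·…·T1 = [-4/5 0 3/5 0; 0 1 0 0; -3/5 0 -4/5 0; 0 0 0 1]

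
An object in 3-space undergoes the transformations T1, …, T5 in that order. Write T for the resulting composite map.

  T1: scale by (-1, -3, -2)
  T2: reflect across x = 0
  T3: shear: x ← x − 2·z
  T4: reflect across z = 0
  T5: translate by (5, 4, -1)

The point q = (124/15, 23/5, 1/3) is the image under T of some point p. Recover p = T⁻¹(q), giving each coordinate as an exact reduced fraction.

p = (3/5, -1/5, 2/3)

T1 = [-1 0 0 0; 0 -3 0 0; 0 0 -2 0; 0 0 0 1]
T2·T1 = [1 0 0 0; 0 -3 0 0; 0 0 -2 0; 0 0 0 1]
T3·…·T1 = [1 0 4 0; 0 -3 0 0; 0 0 -2 0; 0 0 0 1]
T4·…·T1 = [1 0 4 0; 0 -3 0 0; 0 0 2 0; 0 0 0 1]
T5·…·T1 = [1 0 4 5; 0 -3 0 4; 0 0 2 -1; 0 0 0 1]
det M = -6; M⁻¹ = [1 0 -2 -7; 0 -1/3 0 4/3; 0 0 1/2 1/2; 0 0 0 1]
M⁻¹ · (124/15, 23/5, 1/3)ᵀ = (3/5, -1/5, 2/3)ᵀ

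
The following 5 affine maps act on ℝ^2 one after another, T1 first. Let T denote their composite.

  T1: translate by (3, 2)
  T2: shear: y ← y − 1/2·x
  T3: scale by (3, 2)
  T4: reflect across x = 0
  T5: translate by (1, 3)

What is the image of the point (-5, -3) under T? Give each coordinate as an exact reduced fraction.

T(p) = (7, 3)

T1 translate by (3, 2): (-5, -3) → (-2, -1)
T2 shear: y ← y − 1/2·x: (-2, -1) → (-2, 0)
T3 scale by (3, 2): (-2, 0) → (-6, 0)
T4 reflect across x = 0: (-6, 0) → (6, 0)
T5 translate by (1, 3): (6, 0) → (7, 3)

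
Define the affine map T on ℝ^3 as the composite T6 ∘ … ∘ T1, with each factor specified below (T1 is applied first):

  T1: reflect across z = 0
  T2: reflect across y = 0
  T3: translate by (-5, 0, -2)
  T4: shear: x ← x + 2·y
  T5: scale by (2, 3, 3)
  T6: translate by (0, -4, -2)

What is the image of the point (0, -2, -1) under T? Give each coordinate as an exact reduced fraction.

T(p) = (-2, 2, -5)

T1 reflect across z = 0: (0, -2, -1) → (0, -2, 1)
T2 reflect across y = 0: (0, -2, 1) → (0, 2, 1)
T3 translate by (-5, 0, -2): (0, 2, 1) → (-5, 2, -1)
T4 shear: x ← x + 2·y: (-5, 2, -1) → (-1, 2, -1)
T5 scale by (2, 3, 3): (-1, 2, -1) → (-2, 6, -3)
T6 translate by (0, -4, -2): (-2, 6, -3) → (-2, 2, -5)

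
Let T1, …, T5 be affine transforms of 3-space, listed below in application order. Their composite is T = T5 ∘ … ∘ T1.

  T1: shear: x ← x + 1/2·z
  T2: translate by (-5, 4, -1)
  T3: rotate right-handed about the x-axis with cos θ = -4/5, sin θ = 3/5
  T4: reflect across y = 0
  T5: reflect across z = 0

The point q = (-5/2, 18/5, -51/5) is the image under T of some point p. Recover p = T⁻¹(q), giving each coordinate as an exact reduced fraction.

T1 = [1 0 1/2 0; 0 1 0 0; 0 0 1 0; 0 0 0 1]
T2·T1 = [1 0 1/2 -5; 0 1 0 4; 0 0 1 -1; 0 0 0 1]
T3·…·T1 = [1 0 1/2 -5; 0 -4/5 -3/5 -13/5; 0 3/5 -4/5 16/5; 0 0 0 1]
T4·…·T1 = [1 0 1/2 -5; 0 4/5 3/5 13/5; 0 3/5 -4/5 16/5; 0 0 0 1]
T5·…·T1 = [1 0 1/2 -5; 0 4/5 3/5 13/5; 0 -3/5 4/5 -16/5; 0 0 0 1]
det M = 1; M⁻¹ = [1 -3/10 -2/5 9/2; 0 4/5 -3/5 -4; 0 3/5 4/5 1; 0 0 0 1]
M⁻¹ · (-5/2, 18/5, -51/5)ᵀ = (5, 5, -5)ᵀ

p = (5, 5, -5)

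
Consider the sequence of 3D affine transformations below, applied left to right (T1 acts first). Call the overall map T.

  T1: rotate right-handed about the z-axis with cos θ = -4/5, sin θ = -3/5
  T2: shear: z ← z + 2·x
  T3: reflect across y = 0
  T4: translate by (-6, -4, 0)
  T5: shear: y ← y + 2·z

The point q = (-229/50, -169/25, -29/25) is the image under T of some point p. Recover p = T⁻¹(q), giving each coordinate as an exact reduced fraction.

p = (-7/5, 1/2, -4)

T1 = [-4/5 3/5 0 0; -3/5 -4/5 0 0; 0 0 1 0; 0 0 0 1]
T2·T1 = [-4/5 3/5 0 0; -3/5 -4/5 0 0; -8/5 6/5 1 0; 0 0 0 1]
T3·…·T1 = [-4/5 3/5 0 0; 3/5 4/5 0 0; -8/5 6/5 1 0; 0 0 0 1]
T4·…·T1 = [-4/5 3/5 0 -6; 3/5 4/5 0 -4; -8/5 6/5 1 0; 0 0 0 1]
T5·…·T1 = [-4/5 3/5 0 -6; -13/5 16/5 2 -4; -8/5 6/5 1 0; 0 0 0 1]
det M = -1; M⁻¹ = [-4/5 3/5 -6/5 -12/5; 3/5 4/5 -8/5 34/5; -2 0 1 -12; 0 0 0 1]
M⁻¹ · (-229/50, -169/25, -29/25)ᵀ = (-7/5, 1/2, -4)ᵀ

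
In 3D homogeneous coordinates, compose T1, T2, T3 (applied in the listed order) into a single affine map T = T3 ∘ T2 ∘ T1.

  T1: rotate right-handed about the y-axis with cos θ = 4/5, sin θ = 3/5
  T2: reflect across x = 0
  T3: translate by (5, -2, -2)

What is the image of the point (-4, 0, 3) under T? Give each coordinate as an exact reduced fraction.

T1 rotate right-handed about the y-axis with cos θ = 4/5, sin θ = 3/5: (-4, 0, 3) → (-7/5, 0, 24/5)
T2 reflect across x = 0: (-7/5, 0, 24/5) → (7/5, 0, 24/5)
T3 translate by (5, -2, -2): (7/5, 0, 24/5) → (32/5, -2, 14/5)

T(p) = (32/5, -2, 14/5)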